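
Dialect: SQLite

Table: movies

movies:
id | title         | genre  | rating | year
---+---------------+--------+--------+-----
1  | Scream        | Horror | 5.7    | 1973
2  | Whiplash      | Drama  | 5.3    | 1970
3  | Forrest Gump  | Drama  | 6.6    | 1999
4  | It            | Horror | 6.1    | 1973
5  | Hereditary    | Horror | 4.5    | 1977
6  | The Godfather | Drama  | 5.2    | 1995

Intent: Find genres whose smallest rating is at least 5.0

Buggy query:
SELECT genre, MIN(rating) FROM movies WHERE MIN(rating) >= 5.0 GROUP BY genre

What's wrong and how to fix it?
Bug: Aggregates like MIN are computed per group after WHERE runs

Fix: Replace WHERE with HAVING after the GROUP BY

Corrected query:
SELECT genre, MIN(rating) FROM movies GROUP BY genre HAVING MIN(rating) >= 5.0

Result:
genre | MIN(rating)
------+------------
Drama | 5.2        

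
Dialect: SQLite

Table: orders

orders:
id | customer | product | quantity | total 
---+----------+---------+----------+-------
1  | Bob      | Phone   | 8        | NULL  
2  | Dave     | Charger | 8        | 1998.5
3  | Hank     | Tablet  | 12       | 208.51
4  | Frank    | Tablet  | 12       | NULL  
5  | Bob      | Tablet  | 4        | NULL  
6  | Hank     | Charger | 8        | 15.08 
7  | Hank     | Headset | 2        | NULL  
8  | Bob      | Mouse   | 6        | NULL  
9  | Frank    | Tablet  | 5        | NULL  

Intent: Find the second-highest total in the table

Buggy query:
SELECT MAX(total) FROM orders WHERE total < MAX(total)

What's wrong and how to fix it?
Bug: MAX(total) on the right of the comparison is an aggregate-in-WHERE error

Fix: Put the inner MAX in a scalar subquery

Corrected query:
SELECT MAX(total) FROM orders WHERE total < (SELECT MAX(total) FROM orders)

Result:
MAX(total)
----------
208.51    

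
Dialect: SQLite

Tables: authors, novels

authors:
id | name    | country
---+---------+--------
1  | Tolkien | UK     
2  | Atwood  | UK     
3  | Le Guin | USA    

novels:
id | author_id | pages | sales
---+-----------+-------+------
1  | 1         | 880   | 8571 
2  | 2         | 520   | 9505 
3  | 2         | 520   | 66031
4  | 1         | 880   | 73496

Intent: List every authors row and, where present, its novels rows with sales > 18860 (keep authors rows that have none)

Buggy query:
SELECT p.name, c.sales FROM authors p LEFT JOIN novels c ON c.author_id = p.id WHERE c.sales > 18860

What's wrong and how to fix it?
Bug: A WHERE condition on the right-hand table after LEFT JOIN drops unmatched parents

Fix: Move the right-table condition into the ON clause so unmatched parents are kept

Corrected query:
SELECT p.name, c.sales FROM authors p LEFT JOIN novels c ON c.author_id = p.id AND c.sales > 18860

Result:
name    | sales
--------+------
Tolkien | 73496
Atwood  | 66031
Le Guin | NULL 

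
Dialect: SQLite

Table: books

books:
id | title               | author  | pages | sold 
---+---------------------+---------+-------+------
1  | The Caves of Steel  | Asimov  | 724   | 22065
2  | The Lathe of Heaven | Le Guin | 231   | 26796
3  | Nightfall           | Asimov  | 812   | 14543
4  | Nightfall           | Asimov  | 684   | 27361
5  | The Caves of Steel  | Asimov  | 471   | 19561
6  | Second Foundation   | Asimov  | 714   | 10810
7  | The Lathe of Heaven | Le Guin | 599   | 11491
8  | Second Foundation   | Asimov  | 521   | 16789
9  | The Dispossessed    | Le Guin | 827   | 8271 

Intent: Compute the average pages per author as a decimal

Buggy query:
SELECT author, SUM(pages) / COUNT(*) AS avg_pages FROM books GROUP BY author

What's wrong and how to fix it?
Bug: SUM(pages) and COUNT(*) are both integers; the division truncates the fractional part

Fix: Multiply by 1.0 (or CAST to REAL) to force floating-point division

Corrected query:
SELECT author, SUM(pages) * 1.0 / COUNT(*) AS avg_pages FROM books GROUP BY author

Result:
author  | avg_pages 
--------+-----------
Asimov  | 654.333333
Le Guin | 552.333333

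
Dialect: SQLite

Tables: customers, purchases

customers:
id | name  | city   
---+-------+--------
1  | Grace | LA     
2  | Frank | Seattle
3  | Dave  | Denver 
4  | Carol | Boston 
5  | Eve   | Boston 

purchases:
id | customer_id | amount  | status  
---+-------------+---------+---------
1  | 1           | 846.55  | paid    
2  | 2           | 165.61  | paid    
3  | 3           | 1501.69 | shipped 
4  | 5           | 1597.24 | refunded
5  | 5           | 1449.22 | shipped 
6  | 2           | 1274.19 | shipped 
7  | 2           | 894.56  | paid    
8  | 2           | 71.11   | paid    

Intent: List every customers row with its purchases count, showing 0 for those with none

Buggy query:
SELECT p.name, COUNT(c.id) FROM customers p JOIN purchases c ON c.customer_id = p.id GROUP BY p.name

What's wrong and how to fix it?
Bug: An inner join excludes parents with zero children

Fix: Use LEFT JOIN so parents without children still appear (COUNT(c.id) gives 0)

Corrected query:
SELECT p.name, COUNT(c.id) FROM customers p LEFT JOIN purchases c ON c.customer_id = p.id GROUP BY p.name

Result:
name  | COUNT(c.id)
------+------------
Carol | 0          
Dave  | 1          
Eve   | 2          
Frank | 4          
Grace | 1          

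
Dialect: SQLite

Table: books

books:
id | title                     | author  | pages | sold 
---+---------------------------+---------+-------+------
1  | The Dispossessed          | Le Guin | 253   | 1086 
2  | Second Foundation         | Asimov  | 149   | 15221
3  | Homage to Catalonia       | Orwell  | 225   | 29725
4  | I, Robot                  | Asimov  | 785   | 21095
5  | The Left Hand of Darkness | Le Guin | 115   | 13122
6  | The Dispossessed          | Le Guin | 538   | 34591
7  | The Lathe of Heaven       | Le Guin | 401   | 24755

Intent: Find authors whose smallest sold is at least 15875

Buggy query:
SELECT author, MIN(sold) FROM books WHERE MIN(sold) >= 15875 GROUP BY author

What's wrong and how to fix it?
Bug: MIN() in WHERE is a misuse of aggregate

Fix: Use HAVING for the per-group MIN condition

Corrected query:
SELECT author, MIN(sold) FROM books GROUP BY author HAVING MIN(sold) >= 15875

Result:
author | MIN(sold)
-------+----------
Orwell | 29725    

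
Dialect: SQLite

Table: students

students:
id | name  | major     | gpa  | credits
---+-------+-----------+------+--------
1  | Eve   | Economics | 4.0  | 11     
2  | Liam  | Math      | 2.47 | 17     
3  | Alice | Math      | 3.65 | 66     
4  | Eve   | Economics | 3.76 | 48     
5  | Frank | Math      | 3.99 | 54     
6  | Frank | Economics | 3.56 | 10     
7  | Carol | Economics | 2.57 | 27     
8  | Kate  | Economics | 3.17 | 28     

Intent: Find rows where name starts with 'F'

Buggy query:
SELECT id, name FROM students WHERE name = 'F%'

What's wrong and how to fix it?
Bug: '=' compares the literal string including the % character; pattern matching needs LIKE

Fix: Replace '=' with LIKE so 'F%' is treated as a pattern

Corrected query:
SELECT id, name FROM students WHERE name LIKE 'F%'

Result:
id | name 
---+------
5  | Frank
6  | Frank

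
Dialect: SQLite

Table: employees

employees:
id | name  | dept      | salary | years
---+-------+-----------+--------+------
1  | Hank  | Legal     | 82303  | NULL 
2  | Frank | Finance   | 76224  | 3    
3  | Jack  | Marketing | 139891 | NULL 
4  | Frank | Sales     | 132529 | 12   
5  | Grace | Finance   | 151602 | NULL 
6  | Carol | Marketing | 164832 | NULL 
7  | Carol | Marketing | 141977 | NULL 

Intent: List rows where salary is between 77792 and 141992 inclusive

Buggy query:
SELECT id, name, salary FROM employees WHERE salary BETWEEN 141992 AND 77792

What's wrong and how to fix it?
Bug: BETWEEN expects the lower bound first; with 141992 AND 77792 the range is empty

Fix: Write BETWEEN 77792 AND 141992

Corrected query:
SELECT id, name, salary FROM employees WHERE salary BETWEEN 77792 AND 141992

Result:
id | name  | salary
---+-------+-------
1  | Hank  | 82303 
3  | Jack  | 139891
4  | Frank | 132529
7  | Carol | 141977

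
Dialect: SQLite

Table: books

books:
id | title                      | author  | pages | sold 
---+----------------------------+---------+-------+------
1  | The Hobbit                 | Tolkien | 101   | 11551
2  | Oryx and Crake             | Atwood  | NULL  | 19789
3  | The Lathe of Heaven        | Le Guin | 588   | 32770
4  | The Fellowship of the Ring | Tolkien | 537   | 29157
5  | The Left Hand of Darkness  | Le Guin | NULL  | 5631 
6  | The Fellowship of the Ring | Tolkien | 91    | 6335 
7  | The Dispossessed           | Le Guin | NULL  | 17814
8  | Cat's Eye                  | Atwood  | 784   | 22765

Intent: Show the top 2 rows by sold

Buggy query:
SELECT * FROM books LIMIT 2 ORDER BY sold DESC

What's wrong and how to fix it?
Bug: ORDER BY cannot follow LIMIT; LIMIT is the final clause

Fix: Sort with ORDER BY, then apply LIMIT

Corrected query:
SELECT * FROM books ORDER BY sold DESC LIMIT 2

Result:
id | title                      | author  | pages | sold 
---+----------------------------+---------+-------+------
3  | The Lathe of Heaven        | Le Guin | 588   | 32770
4  | The Fellowship of the Ring | Tolkien | 537   | 29157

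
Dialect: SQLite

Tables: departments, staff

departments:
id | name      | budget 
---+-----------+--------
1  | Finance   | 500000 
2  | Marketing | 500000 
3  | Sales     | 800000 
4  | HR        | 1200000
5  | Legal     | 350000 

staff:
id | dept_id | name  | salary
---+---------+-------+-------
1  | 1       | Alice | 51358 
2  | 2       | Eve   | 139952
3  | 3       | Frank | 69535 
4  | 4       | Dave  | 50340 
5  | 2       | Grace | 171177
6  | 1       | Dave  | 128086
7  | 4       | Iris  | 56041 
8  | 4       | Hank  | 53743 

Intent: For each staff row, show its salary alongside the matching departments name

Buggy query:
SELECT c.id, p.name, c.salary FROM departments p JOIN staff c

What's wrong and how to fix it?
Bug: Missing join condition: each staff row is matched to all departments rows instead of just its own

Fix: Add ON c.dept_id = p.id to the JOIN

Corrected query:
SELECT c.id, p.name, c.salary FROM departments p JOIN staff c ON c.dept_id = p.id

Result:
id | name      | salary
---+-----------+-------
1  | Finance   | 51358 
2  | Marketing | 139952
3  | Sales     | 69535 
4  | HR        | 50340 
5  | Marketing | 171177
6  | Finance   | 128086
7  | HR        | 56041 
8  | HR        | 53743 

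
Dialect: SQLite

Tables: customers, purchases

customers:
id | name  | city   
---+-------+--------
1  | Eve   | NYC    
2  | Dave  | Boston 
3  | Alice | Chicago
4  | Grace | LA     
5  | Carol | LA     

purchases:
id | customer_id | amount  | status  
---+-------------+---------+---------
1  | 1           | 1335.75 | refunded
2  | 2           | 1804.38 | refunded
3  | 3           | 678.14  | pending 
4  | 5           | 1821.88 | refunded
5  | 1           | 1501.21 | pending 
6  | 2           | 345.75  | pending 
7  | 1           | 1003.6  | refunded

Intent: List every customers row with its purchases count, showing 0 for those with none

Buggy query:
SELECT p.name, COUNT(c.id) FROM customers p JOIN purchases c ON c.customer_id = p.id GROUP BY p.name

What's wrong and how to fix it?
Bug: An inner join excludes parents with zero children

Fix: Switch to LEFT JOIN to retain unmatched parent rows

Corrected query:
SELECT p.name, COUNT(c.id) FROM customers p LEFT JOIN purchases c ON c.customer_id = p.id GROUP BY p.name

Result:
name  | COUNT(c.id)
------+------------
Alice | 1          
Carol | 1          
Dave  | 2          
Eve   | 3          
Grace | 0          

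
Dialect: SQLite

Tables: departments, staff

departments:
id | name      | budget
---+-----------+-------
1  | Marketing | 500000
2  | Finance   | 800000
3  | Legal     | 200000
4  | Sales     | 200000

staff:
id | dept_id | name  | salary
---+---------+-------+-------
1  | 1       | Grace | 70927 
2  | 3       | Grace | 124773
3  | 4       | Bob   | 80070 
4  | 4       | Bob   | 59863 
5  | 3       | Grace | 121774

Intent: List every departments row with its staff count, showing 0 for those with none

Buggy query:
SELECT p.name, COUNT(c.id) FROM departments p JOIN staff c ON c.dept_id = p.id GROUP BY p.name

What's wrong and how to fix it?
Bug: INNER JOIN drops departments rows that have no matching staff rows

Fix: Use LEFT JOIN so parents without children still appear (COUNT(c.id) gives 0)

Corrected query:
SELECT p.name, COUNT(c.id) FROM departments p LEFT JOIN staff c ON c.dept_id = p.id GROUP BY p.name

Result:
name      | COUNT(c.id)
----------+------------
Finance   | 0          
Legal     | 2          
Marketing | 1          
Sales     | 2          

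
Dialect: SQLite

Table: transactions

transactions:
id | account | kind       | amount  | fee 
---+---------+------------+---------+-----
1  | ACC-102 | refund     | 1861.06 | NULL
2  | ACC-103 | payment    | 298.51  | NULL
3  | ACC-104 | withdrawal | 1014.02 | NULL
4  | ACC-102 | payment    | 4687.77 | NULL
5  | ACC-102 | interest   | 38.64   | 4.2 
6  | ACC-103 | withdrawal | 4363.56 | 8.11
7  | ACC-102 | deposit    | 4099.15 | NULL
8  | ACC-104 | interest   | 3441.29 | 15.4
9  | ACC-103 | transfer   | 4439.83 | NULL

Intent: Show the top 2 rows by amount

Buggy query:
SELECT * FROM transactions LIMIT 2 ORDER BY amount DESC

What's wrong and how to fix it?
Bug: LIMIT must come after ORDER BY

Fix: Sort with ORDER BY, then apply LIMIT

Corrected query:
SELECT * FROM transactions ORDER BY amount DESC LIMIT 2

Result:
id | account | kind     | amount  | fee 
---+---------+----------+---------+-----
4  | ACC-102 | payment  | 4687.77 | NULL
9  | ACC-103 | transfer | 4439.83 | NULL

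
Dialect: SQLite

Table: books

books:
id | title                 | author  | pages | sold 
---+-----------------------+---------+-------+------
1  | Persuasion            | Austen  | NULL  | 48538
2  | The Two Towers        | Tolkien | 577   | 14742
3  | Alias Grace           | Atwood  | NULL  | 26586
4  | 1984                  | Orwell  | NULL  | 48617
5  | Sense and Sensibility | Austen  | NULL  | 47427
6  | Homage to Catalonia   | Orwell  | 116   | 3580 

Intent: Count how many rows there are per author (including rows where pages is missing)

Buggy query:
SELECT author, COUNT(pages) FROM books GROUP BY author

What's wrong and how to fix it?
Bug: COUNT(column) counts non-NULL values only; rows with NULL pages aren't counted

Fix: Replace COUNT(pages) with COUNT(*)

Corrected query:
SELECT author, COUNT(*) FROM books GROUP BY author

Result:
author  | COUNT(*)
--------+---------
Atwood  | 1       
Austen  | 2       
Orwell  | 2       
Tolkien | 1       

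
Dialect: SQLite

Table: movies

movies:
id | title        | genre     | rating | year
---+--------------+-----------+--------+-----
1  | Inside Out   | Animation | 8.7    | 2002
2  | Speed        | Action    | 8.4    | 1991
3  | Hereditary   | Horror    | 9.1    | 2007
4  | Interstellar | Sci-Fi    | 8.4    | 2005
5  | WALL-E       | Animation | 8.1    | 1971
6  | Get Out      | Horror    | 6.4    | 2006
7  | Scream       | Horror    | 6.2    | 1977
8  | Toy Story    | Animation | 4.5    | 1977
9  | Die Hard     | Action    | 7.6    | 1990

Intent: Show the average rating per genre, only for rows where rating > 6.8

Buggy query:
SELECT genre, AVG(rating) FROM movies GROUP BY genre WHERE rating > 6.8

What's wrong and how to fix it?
Bug: WHERE cannot follow GROUP BY

Fix: Place WHERE between FROM and GROUP BY

Corrected query:
SELECT genre, AVG(rating) FROM movies WHERE rating > 6.8 GROUP BY genre

Result:
genre     | AVG(rating)
----------+------------
Action    | 8          
Animation | 8.4        
Horror    | 9.1        
Sci-Fi    | 8.4        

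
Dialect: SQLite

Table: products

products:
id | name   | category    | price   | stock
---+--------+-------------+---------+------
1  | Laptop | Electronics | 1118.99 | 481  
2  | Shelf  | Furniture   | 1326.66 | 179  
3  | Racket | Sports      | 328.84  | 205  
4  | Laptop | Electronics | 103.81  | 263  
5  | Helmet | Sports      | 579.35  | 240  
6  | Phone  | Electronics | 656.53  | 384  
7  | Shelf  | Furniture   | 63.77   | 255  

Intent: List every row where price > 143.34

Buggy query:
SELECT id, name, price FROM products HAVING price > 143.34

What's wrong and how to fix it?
Bug: HAVING filters the output of aggregation, but this query has no GROUP BY and no aggregate functions, so SQLite rejects it (HAVING clause on a non-aggregate query); the condition here is per row

Fix: Use WHERE for row-level filtering

Corrected query:
SELECT id, name, price FROM products WHERE price > 143.34

Result:
id | name   | price  
---+--------+--------
1  | Laptop | 1118.99
2  | Shelf  | 1326.66
3  | Racket | 328.84 
5  | Helmet | 579.35 
6  | Phone  | 656.53 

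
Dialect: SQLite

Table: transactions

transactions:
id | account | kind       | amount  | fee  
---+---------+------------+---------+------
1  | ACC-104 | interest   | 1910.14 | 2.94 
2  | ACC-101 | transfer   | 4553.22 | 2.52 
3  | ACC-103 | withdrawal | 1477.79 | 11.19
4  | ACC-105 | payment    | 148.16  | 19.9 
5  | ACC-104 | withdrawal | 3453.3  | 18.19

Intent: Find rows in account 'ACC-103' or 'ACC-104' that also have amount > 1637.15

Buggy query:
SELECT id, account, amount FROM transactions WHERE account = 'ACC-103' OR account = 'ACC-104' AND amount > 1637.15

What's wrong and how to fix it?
Bug: AND binds tighter than OR, so this parses as account = 'ACC-103' OR (account = 'ACC-104' AND amount > 1637.15)

Fix: Group the OR with parentheses (or use IN), then AND the threshold

Corrected query:
SELECT id, account, amount FROM transactions WHERE (account = 'ACC-103' OR account = 'ACC-104') AND amount > 1637.15

Result:
id | account | amount 
---+---------+--------
1  | ACC-104 | 1910.14
5  | ACC-104 | 3453.3 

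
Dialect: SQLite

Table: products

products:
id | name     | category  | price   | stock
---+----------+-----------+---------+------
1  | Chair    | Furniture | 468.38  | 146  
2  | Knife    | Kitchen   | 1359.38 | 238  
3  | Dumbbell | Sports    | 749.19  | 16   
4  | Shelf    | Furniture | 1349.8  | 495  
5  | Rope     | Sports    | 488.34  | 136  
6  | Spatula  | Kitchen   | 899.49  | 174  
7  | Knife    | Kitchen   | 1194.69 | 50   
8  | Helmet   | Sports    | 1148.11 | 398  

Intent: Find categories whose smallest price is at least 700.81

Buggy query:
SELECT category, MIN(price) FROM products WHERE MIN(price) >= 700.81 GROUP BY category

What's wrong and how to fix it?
Bug: MIN() in WHERE is a misuse of aggregate

Fix: Use HAVING for the per-group MIN condition

Corrected query:
SELECT category, MIN(price) FROM products GROUP BY category HAVING MIN(price) >= 700.81

Result:
category | MIN(price)
---------+-----------
Kitchen  | 899.49    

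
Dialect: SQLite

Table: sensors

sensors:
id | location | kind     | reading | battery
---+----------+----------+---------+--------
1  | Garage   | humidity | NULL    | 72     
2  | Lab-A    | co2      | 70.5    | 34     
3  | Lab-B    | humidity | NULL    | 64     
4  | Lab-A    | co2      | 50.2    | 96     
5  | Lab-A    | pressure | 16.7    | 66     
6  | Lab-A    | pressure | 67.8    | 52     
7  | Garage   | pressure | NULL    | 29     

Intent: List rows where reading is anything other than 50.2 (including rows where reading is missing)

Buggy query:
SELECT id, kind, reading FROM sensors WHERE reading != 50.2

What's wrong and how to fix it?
Bug: Inequality against NULL is unknown, not true; rows with NULL are dropped

Fix: Add an explicit OR reading IS NULL to include the missing-value rows

Corrected query:
SELECT id, kind, reading FROM sensors WHERE reading != 50.2 OR reading IS NULL

Result:
id | kind     | reading
---+----------+--------
1  | humidity | NULL   
2  | co2      | 70.5   
3  | humidity | NULL   
5  | pressure | 16.7   
6  | pressure | 67.8   
7  | pressure | NULL   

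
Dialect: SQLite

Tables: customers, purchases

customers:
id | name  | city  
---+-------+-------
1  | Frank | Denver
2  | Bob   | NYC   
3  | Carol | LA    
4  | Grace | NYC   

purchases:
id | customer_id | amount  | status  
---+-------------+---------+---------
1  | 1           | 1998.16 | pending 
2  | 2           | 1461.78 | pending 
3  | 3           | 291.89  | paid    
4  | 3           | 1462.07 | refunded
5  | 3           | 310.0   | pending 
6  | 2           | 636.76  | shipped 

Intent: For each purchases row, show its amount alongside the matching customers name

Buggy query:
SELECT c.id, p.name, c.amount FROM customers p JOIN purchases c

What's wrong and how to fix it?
Bug: Missing join condition: each purchases row is matched to all customers rows instead of just its own

Fix: Add ON c.customer_id = p.id to the JOIN

Corrected query:
SELECT c.id, p.name, c.amount FROM customers p JOIN purchases c ON c.customer_id = p.id

Result:
id | name  | amount 
---+-------+--------
1  | Frank | 1998.16
2  | Bob   | 1461.78
3  | Carol | 291.89 
4  | Carol | 1462.07
5  | Carol | 310    
6  | Bob   | 636.76 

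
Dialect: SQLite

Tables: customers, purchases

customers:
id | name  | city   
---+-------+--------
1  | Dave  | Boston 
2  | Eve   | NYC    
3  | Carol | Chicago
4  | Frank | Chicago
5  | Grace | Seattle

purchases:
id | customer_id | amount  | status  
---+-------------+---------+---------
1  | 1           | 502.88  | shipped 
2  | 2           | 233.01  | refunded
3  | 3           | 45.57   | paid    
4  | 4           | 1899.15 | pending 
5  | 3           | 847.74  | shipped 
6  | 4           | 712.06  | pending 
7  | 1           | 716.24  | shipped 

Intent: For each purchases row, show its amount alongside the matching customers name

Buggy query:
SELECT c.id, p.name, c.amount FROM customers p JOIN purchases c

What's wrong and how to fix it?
Bug: Missing join condition: each purchases row is matched to all customers rows instead of just its own

Fix: Specify the join condition linking the foreign key to the parent id

Corrected query:
SELECT c.id, p.name, c.amount FROM customers p JOIN purchases c ON c.customer_id = p.id

Result:
id | name  | amount 
---+-------+--------
1  | Dave  | 502.88 
2  | Eve   | 233.01 
3  | Carol | 45.57  
4  | Frank | 1899.15
5  | Carol | 847.74 
6  | Frank | 712.06 
7  | Dave  | 716.24 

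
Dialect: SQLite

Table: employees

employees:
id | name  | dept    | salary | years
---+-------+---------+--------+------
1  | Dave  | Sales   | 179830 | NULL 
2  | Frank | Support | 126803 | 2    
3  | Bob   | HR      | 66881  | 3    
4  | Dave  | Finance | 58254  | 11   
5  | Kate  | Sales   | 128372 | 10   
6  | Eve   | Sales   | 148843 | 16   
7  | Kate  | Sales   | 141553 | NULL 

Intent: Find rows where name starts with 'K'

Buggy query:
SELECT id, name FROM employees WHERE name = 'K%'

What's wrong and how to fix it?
Bug: '=' compares the literal string including the % character; pattern matching needs LIKE

Fix: Replace '=' with LIKE so 'K%' is treated as a pattern

Corrected query:
SELECT id, name FROM employees WHERE name LIKE 'K%'

Result:
id | name
---+-----
5  | Kate
7  | Kate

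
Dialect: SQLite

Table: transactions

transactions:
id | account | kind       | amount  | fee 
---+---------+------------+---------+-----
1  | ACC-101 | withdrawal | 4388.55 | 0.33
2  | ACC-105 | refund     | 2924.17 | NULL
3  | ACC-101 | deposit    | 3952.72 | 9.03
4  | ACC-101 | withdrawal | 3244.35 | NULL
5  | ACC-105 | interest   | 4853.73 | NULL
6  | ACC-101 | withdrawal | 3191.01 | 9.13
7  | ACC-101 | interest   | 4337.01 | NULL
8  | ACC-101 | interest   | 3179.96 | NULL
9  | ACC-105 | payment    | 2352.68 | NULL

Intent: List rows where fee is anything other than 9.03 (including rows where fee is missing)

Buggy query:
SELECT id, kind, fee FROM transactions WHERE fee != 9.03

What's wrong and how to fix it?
Bug: Inequality against NULL is unknown, not true; rows with NULL are dropped

Fix: Add an explicit OR fee IS NULL to include the missing-value rows

Corrected query:
SELECT id, kind, fee FROM transactions WHERE fee != 9.03 OR fee IS NULL

Result:
id | kind       | fee 
---+------------+-----
1  | withdrawal | 0.33
2  | refund     | NULL
4  | withdrawal | NULL
5  | interest   | NULL
6  | withdrawal | 9.13
7  | interest   | NULL
8  | interest   | NULL
9  | payment    | NULL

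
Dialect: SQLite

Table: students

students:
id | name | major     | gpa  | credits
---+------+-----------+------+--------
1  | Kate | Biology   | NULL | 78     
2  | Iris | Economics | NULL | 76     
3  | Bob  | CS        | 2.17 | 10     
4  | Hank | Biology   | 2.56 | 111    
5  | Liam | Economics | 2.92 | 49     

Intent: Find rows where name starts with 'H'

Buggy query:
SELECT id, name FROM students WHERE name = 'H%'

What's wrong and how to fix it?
Bug: Wildcards only work with LIKE; '=' treats '%' as a literal character

Fix: Replace '=' with LIKE so 'H%' is treated as a pattern

Corrected query:
SELECT id, name FROM students WHERE name LIKE 'H%'

Result:
id | name
---+-----
4  | Hank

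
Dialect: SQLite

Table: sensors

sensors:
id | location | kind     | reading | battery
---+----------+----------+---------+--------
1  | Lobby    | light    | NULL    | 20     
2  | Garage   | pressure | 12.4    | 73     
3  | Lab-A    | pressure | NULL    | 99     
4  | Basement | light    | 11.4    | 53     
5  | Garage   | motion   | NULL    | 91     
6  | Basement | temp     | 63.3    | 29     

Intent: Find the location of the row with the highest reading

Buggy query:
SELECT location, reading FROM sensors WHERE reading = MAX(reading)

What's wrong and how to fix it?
Bug: MAX(reading) is an aggregate and cannot be used directly in WHERE

Fix: Wrap MAX in a scalar subquery so WHERE compares against a single value

Corrected query:
SELECT location, reading FROM sensors WHERE reading = (SELECT MAX(reading) FROM sensors)

Result:
location | reading
---------+--------
Basement | 63.3   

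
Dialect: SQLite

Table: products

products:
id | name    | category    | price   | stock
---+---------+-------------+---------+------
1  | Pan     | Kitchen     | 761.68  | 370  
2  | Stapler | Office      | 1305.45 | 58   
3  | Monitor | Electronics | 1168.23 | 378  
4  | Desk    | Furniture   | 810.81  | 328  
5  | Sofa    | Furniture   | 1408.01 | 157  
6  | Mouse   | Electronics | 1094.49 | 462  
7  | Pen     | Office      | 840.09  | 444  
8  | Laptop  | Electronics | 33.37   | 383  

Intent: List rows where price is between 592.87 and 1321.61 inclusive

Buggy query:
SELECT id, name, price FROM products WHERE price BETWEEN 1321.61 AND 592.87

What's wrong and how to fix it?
Bug: BETWEEN expects the lower bound first; with 1321.61 AND 592.87 the range is empty

Fix: Write BETWEEN 592.87 AND 1321.61

Corrected query:
SELECT id, name, price FROM products WHERE price BETWEEN 592.87 AND 1321.61

Result:
id | name    | price  
---+---------+--------
1  | Pan     | 761.68 
2  | Stapler | 1305.45
3  | Monitor | 1168.23
4  | Desk    | 810.81 
6  | Mouse   | 1094.49
7  | Pen     | 840.09 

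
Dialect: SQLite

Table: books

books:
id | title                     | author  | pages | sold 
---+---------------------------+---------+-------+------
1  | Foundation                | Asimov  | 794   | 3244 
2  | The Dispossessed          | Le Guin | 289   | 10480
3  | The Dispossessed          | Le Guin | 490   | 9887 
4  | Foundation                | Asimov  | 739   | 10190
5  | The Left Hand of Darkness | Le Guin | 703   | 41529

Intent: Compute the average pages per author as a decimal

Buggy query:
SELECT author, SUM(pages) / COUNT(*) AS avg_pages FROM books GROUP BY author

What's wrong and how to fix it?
Bug: Both operands are integers, so '/' performs integer division and truncates

Fix: Cast one side to REAL so the division keeps the fractional part

Corrected query:
SELECT author, SUM(pages) * 1.0 / COUNT(*) AS avg_pages FROM books GROUP BY author

Result:
author  | avg_pages
--------+----------
Asimov  | 766.5    
Le Guin | 494      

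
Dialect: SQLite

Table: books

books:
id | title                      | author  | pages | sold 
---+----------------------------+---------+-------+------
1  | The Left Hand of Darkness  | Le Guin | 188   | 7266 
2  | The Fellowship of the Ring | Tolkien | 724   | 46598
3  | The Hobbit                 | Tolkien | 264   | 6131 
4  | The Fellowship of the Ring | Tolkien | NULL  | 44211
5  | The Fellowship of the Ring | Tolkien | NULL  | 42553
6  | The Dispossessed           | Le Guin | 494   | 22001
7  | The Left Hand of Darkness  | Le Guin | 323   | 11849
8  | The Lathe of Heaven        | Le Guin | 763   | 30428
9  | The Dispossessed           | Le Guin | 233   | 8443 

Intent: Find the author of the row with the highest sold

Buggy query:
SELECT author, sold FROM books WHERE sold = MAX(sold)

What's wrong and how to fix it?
Bug: MAX(sold) is an aggregate and cannot be used directly in WHERE

Fix: Use a subquery: WHERE sold = (SELECT MAX(sold) FROM books)

Corrected query:
SELECT author, sold FROM books WHERE sold = (SELECT MAX(sold) FROM books)

Result:
author  | sold 
--------+------
Tolkien | 46598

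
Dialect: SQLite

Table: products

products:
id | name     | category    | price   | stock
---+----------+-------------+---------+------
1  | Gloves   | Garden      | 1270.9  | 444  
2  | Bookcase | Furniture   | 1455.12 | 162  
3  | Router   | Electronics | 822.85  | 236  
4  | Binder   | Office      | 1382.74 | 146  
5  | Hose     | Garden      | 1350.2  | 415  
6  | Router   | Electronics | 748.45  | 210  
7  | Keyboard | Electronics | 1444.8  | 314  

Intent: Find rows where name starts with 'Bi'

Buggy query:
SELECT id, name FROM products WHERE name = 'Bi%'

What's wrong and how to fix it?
Bug: Wildcards only work with LIKE; '=' treats '%' as a literal character

Fix: Use LIKE for wildcard pattern matching

Corrected query:
SELECT id, name FROM products WHERE name LIKE 'Bi%'

Result:
id | name  
---+-------
4  | Binder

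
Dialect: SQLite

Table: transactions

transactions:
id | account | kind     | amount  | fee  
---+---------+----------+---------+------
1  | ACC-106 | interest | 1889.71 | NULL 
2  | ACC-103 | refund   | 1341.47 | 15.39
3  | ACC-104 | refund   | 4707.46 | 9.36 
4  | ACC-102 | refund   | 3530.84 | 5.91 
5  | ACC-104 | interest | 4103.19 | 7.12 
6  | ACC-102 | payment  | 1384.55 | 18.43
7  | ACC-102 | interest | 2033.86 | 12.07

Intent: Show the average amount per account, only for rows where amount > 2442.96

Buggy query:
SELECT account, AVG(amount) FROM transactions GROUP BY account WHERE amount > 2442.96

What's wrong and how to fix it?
Bug: WHERE cannot follow GROUP BY

Fix: Place WHERE between FROM and GROUP BY

Corrected query:
SELECT account, AVG(amount) FROM transactions WHERE amount > 2442.96 GROUP BY account

Result:
account | AVG(amount)
--------+------------
ACC-102 | 3530.84    
ACC-104 | 4405.325   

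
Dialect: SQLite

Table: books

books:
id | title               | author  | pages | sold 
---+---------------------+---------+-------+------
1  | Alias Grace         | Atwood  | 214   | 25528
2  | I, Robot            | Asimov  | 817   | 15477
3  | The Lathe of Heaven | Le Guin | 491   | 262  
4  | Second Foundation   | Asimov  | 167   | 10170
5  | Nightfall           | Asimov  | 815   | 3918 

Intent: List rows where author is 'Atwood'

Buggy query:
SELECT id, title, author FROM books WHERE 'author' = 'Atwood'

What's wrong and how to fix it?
Bug: Single quotes denote string literals in SQL; the column name is being compared as a constant string

Fix: Reference the column as author without single quotes

Corrected query:
SELECT id, title, author FROM books WHERE author = 'Atwood'

Result:
id | title       | author
---+-------------+-------
1  | Alias Grace | Atwood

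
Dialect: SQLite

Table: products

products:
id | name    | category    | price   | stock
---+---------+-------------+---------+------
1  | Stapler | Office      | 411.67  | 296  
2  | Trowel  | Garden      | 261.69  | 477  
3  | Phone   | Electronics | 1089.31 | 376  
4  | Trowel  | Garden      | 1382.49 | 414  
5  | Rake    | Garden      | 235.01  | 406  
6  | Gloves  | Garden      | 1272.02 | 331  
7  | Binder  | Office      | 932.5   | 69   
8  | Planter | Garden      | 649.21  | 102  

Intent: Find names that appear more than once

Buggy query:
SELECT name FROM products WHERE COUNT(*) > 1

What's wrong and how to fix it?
Bug: COUNT(*) is an aggregate and cannot be used in WHERE

Fix: Group first, then use HAVING for the count condition

Corrected query:
SELECT name FROM products GROUP BY name HAVING COUNT(*) > 1

Result:
name  
------
Trowel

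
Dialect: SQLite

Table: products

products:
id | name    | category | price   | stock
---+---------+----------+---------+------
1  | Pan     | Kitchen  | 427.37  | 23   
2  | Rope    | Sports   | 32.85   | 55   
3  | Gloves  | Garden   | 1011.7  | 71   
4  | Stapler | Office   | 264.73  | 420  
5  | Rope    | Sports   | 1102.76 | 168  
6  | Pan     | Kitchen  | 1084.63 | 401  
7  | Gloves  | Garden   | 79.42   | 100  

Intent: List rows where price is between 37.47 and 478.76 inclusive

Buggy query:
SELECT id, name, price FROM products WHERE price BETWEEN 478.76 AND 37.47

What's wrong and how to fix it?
Bug: BETWEEN expects the lower bound first; with 478.76 AND 37.47 the range is empty

Fix: Write BETWEEN 37.47 AND 478.76

Corrected query:
SELECT id, name, price FROM products WHERE price BETWEEN 37.47 AND 478.76

Result:
id | name    | price 
---+---------+-------
1  | Pan     | 427.37
4  | Stapler | 264.73
7  | Gloves  | 79.42 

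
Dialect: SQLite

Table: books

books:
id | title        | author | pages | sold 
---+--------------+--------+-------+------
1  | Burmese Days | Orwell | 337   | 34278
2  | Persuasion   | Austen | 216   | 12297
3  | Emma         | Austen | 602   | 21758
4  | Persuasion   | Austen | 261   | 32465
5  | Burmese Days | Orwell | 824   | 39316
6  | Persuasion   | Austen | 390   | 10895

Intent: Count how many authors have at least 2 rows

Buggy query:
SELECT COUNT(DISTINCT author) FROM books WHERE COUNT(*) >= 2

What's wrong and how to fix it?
Bug: COUNT(*) cannot appear in WHERE; the per-group count doesn't exist yet

Fix: Group first with HAVING COUNT(*) >= 2, then COUNT the resulting groups

Corrected query:
SELECT COUNT(*) FROM (SELECT author FROM books GROUP BY author HAVING COUNT(*) >= 2)

Result:
COUNT(*)
--------
2       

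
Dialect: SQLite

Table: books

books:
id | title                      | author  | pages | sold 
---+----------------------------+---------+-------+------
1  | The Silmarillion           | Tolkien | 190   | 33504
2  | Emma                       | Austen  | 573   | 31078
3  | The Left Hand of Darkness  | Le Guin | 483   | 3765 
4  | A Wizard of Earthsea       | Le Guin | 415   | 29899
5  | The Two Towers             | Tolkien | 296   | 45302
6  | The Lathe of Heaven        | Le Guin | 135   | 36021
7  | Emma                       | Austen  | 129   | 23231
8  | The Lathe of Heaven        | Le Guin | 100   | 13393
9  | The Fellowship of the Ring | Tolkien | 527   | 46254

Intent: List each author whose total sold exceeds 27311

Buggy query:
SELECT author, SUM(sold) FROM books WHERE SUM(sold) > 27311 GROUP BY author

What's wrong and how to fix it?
Bug: WHERE runs before GROUP BY, so aggregates aren't available there

Fix: Use HAVING (which filters groups after aggregation) instead of WHERE

Corrected query:
SELECT author, SUM(sold) FROM books GROUP BY author HAVING SUM(sold) > 27311

Result:
author  | SUM(sold)
--------+----------
Austen  | 54309    
Le Guin | 83078    
Tolkien | 125060   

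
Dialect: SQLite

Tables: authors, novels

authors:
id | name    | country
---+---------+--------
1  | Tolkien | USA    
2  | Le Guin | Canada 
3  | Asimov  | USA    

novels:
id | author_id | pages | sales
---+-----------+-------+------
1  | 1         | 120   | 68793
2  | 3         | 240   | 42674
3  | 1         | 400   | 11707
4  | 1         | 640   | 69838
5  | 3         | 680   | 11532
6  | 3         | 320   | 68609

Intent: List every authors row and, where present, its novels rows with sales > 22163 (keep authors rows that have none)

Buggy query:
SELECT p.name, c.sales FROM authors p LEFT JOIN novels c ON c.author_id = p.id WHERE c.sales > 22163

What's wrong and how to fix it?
Bug: Filtering c.sales in WHERE discards the NULL rows produced by LEFT JOIN, turning it into an inner join

Fix: Move the right-table condition into the ON clause so unmatched parents are kept

Corrected query:
SELECT p.name, c.sales FROM authors p LEFT JOIN novels c ON c.author_id = p.id AND c.sales > 22163

Result:
name    | sales
--------+------
Tolkien | 68793
Tolkien | 69838
Le Guin | NULL 
Asimov  | 42674
Asimov  | 68609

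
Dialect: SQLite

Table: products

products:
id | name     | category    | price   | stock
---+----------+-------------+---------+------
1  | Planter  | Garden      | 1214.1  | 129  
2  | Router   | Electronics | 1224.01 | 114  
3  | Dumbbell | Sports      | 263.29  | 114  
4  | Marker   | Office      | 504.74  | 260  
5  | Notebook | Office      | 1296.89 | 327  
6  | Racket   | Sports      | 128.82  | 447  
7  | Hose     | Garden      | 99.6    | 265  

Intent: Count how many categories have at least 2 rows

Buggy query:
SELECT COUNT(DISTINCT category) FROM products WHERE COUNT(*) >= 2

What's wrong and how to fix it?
Bug: WHERE filters individual rows, not groups, so a group-level COUNT is invalid there

Fix: Use a subquery that GROUPs and filters with HAVING, then count its rows

Corrected query:
SELECT COUNT(*) FROM (SELECT category FROM products GROUP BY category HAVING COUNT(*) >= 2)

Result:
COUNT(*)
--------
3       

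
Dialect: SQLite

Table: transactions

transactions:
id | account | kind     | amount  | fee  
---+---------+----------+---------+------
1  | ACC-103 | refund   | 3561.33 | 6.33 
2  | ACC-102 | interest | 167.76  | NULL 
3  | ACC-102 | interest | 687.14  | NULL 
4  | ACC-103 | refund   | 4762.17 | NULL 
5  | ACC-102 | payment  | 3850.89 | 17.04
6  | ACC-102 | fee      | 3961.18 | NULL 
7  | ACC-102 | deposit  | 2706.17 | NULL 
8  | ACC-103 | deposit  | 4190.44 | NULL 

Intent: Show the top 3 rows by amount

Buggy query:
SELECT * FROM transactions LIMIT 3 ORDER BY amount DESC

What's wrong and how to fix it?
Bug: ORDER BY cannot follow LIMIT; LIMIT is the final clause

Fix: Swap the clauses: ORDER BY first, then LIMIT

Corrected query:
SELECT * FROM transactions ORDER BY amount DESC LIMIT 3

Result:
id | account | kind    | amount  | fee 
---+---------+---------+---------+-----
4  | ACC-103 | refund  | 4762.17 | NULL
8  | ACC-103 | deposit | 4190.44 | NULL
6  | ACC-102 | fee     | 3961.18 | NULL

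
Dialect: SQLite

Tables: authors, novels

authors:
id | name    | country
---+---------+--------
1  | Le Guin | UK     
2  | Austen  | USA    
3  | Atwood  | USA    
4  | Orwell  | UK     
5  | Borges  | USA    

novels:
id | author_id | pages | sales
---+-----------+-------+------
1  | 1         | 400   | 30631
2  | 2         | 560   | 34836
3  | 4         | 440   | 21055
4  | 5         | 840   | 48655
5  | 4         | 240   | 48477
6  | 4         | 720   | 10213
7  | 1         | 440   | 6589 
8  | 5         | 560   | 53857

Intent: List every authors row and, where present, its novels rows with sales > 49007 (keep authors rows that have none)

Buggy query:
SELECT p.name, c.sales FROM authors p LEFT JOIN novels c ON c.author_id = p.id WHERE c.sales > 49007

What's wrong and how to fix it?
Bug: A WHERE condition on the right-hand table after LEFT JOIN drops unmatched parents

Fix: Put 'c.sales > 49007' in the JOIN's ON clause instead of WHERE

Corrected query:
SELECT p.name, c.sales FROM authors p LEFT JOIN novels c ON c.author_id = p.id AND c.sales > 49007

Result:
name    | sales
--------+------
Le Guin | NULL 
Austen  | NULL 
Atwood  | NULL 
Orwell  | NULL 
Borges  | 53857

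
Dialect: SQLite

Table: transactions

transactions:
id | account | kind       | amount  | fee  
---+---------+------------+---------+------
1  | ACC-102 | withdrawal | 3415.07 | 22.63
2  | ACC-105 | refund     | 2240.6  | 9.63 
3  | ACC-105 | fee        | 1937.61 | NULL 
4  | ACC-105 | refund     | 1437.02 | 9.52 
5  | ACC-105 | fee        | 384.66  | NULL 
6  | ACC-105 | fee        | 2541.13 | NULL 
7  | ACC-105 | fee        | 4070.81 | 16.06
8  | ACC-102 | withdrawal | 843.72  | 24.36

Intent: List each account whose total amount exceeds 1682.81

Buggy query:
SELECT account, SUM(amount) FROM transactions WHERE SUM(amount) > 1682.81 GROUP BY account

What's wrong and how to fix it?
Bug: WHERE runs before GROUP BY, so aggregates aren't available there

Fix: Move the aggregate condition to a HAVING clause

Corrected query:
SELECT account, SUM(amount) FROM transactions GROUP BY account HAVING SUM(amount) > 1682.81

Result:
account | SUM(amount)
--------+------------
ACC-102 | 4258.79    
ACC-105 | 12611.83   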